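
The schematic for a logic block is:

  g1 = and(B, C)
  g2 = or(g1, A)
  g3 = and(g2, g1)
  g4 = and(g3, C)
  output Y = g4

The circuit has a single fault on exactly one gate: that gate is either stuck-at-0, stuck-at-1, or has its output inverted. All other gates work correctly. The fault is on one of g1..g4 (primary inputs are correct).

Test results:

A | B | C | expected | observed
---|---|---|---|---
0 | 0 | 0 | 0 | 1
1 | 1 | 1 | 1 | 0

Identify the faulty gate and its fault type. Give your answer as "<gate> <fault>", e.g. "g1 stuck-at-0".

Fault-free values for test 1 (A=0, B=0, C=0): g1=0, g2=0, g3=0, g4=0, giving Y=0. Observed 1.
Test 1: faults giving observed 1 are {g4 stuck-at-1, g4 inverted output}.
Test 2 (A=1, B=1, C=1): fault-free g1=1, g2=1, g3=1, g4=1 → 1; observed 0. Eliminates g4 stuck-at-1.
Only g4 inverted output is consistent with every test.

g4 inverted output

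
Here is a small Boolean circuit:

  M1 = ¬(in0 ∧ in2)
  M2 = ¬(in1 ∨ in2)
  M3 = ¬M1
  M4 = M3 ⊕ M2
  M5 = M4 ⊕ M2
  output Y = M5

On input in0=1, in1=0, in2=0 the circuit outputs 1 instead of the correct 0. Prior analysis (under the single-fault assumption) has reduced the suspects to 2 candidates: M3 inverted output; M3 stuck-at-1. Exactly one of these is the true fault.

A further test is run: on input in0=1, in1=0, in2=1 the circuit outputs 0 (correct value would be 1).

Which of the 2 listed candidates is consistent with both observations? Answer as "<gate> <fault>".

Evaluate each candidate on input in0=1, in1=0, in2=1:
  M3 inverted output: M1=0, M2=0, M3=0 [inverted output], M4=0, M5=0 → 0 — matches
  M3 stuck-at-1: M1=0, M2=0, M3=1 [stuck-at-1], M4=1, M5=1 → 1 — eliminated
Only M3 inverted output reproduces the observed 0.

M3 inverted output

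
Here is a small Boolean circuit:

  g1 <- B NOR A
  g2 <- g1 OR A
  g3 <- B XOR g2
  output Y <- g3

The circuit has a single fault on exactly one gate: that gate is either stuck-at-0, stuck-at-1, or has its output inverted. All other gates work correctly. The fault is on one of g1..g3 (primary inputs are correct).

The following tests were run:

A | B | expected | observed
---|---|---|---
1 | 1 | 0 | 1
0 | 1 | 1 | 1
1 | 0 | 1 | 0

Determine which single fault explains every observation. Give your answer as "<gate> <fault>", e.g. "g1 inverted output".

Fault-free values for test 1 (A=1, B=1): g1=0, g2=1, g3=0, giving Y=0. Observed 1.
Test 1: faults giving observed 1 are {g2 stuck-at-0, g2 inverted output, g3 stuck-at-1, g3 inverted output}.
Test 2 (A=0, B=1): fault-free g1=0, g2=0, g3=1 → 1; observed 1. Eliminates g2 inverted output, g3 inverted output.
Test 3 (A=1, B=0): fault-free g1=0, g2=1, g3=1 → 1; observed 0. Eliminates g3 stuck-at-1.
Only g2 stuck-at-0 is consistent with every test.

g2 stuck-at-0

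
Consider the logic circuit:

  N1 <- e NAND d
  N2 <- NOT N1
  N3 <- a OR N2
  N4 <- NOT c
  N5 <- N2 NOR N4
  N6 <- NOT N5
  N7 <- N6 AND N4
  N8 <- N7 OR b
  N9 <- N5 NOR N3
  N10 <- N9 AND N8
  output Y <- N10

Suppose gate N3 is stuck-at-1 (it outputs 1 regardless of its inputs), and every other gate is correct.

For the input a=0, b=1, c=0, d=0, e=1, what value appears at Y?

0

Propagate with N3 forced: N1=1, N2=0, N3=1 [stuck-at-1], N4=1, N5=0, N6=1, N7=1, N8=1, N9=0, N10=0.
So Y = 0. (Without the fault it would be 1.)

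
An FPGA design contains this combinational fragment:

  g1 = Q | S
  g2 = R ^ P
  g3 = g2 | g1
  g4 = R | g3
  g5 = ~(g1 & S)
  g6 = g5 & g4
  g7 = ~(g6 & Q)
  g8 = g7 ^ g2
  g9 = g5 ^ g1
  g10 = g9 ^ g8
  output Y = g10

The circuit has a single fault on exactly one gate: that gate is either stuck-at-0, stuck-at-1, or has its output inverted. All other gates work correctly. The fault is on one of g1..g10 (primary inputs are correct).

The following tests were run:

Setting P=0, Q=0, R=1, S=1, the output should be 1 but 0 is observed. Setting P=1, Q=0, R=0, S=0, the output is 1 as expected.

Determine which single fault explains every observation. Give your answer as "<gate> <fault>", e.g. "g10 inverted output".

g5 stuck-at-1

Fault-free values for test 1 (P=0, Q=0, R=1, S=1): g1=1, g2=1, g3=1, g4=1, g5=0, g6=0, g7=1, g8=0, g9=1, g10=1, giving Y=1. Observed 0.
Test 1: faults giving observed 0 are {g2 stuck-at-0, g2 inverted output, g5 stuck-at-1, g5 inverted output, g7 stuck-at-0, g7 inverted output, g8 stuck-at-1, g8 inverted output, g9 stuck-at-0, g9 inverted output, g10 stuck-at-0, g10 inverted output}.
Test 2 (P=1, Q=0, R=0, S=0): fault-free g1=0, g2=1, g3=1, g4=1, g5=1, g6=1, g7=1, g8=0, g9=1, g10=1 → 1; observed 1. Eliminates g2 stuck-at-0, g2 inverted output, g5 inverted output, g7 stuck-at-0, g7 inverted output, g8 stuck-at-1, g8 inverted output, g9 stuck-at-0, g9 inverted output, g10 stuck-at-0, g10 inverted output.
Only g5 stuck-at-1 is consistent with every test.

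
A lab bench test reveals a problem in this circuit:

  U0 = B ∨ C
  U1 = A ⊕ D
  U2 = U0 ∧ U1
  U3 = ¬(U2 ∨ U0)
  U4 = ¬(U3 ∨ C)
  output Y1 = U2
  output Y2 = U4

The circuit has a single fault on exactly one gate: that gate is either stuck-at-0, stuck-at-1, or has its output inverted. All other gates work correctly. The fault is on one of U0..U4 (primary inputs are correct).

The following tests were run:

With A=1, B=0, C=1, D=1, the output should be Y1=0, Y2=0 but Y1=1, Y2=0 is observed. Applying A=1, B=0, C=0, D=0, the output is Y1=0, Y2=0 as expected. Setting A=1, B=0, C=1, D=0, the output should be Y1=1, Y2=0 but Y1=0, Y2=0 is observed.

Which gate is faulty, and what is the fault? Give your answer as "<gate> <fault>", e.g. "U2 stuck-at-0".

U1 inverted output

Fault-free values for test 1 (A=1, B=0, C=1, D=1): U0=1, U1=0, U2=0, U3=0, U4=0, giving Y1=0, Y2=0. Observed Y1=1, Y2=0.
Test 1: faults giving observed Y1=1, Y2=0 are {U1 stuck-at-1, U1 inverted output, U2 stuck-at-1, U2 inverted output}.
Test 2 (A=1, B=0, C=0, D=0): fault-free U0=0, U1=1, U2=0, U3=1, U4=0 → Y1=0, Y2=0; observed Y1=0, Y2=0. Eliminates U2 stuck-at-1, U2 inverted output.
Test 3 (A=1, B=0, C=1, D=0): fault-free U0=1, U1=1, U2=1, U3=0, U4=0 → Y1=1, Y2=0; observed Y1=0, Y2=0. Eliminates U1 stuck-at-1.
Only U1 inverted output is consistent with every test.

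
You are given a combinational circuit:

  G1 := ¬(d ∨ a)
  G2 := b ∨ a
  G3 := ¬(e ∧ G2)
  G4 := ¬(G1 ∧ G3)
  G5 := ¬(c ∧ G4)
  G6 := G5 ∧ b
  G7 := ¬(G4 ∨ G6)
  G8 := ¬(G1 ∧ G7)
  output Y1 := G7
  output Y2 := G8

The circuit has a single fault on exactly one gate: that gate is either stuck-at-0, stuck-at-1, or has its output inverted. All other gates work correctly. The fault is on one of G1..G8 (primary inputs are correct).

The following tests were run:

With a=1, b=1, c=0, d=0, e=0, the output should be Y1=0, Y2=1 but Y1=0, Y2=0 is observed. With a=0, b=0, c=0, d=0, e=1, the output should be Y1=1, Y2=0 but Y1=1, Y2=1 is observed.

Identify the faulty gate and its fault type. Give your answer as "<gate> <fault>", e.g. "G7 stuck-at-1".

Fault-free values for test 1 (a=1, b=1, c=0, d=0, e=0): G1=0, G2=1, G3=1, G4=1, G5=1, G6=1, G7=0, G8=1, giving Y1=0, Y2=1. Observed Y1=0, Y2=0.
Test 1: faults giving observed Y1=0, Y2=0 are {G8 stuck-at-0, G8 inverted output}.
Test 2 (a=0, b=0, c=0, d=0, e=1): fault-free G1=1, G2=0, G3=1, G4=0, G5=1, G6=0, G7=1, G8=0 → Y1=1, Y2=0; observed Y1=1, Y2=1. Eliminates G8 stuck-at-0.
Only G8 inverted output is consistent with every test.

G8 inverted output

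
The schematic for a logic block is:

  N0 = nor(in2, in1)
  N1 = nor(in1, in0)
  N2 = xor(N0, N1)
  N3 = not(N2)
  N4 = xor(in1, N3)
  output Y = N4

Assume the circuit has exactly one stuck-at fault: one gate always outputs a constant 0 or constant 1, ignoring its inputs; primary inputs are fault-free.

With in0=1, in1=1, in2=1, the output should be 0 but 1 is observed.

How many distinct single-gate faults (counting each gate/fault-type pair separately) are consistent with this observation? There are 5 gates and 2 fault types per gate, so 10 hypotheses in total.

5

Fault-free: N0=0, N1=0, N2=0, N3=1, N4=0 → 0. Observed 1.
  N0 stuck-at-0: output 0 ✗
  N0 stuck-at-1: output 1 ✓
  N1 stuck-at-0: output 0 ✗
  N1 stuck-at-1: output 1 ✓
  N2 stuck-at-0: output 0 ✗
  N2 stuck-at-1: output 1 ✓
  N3 stuck-at-0: output 1 ✓
  N3 stuck-at-1: output 0 ✗
  N4 stuck-at-0: output 0 ✗
  N4 stuck-at-1: output 1 ✓
Consistent faults: {N0 stuck-at-1, N1 stuck-at-1, N2 stuck-at-1, N3 stuck-at-0, N4 stuck-at-1} — 5 in all.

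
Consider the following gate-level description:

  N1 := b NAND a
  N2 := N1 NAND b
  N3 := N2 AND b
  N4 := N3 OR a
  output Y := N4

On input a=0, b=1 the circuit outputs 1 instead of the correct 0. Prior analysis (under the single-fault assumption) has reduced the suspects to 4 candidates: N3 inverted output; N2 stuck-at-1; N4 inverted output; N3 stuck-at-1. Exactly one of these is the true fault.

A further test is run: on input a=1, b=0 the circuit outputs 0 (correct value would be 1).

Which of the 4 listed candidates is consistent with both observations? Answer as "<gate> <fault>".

Evaluate each candidate on input a=1, b=0:
  N3 inverted output: N1=1, N2=1, N3=1 [inverted output], N4=1 → 1 — eliminated
  N2 stuck-at-1: N1=1, N2=1 [stuck-at-1], N3=0, N4=1 → 1 — eliminated
  N4 inverted output: N1=1, N2=1, N3=0, N4=0 [inverted output] → 0 — matches
  N3 stuck-at-1: N1=1, N2=1, N3=1 [stuck-at-1], N4=1 → 1 — eliminated
Only N4 inverted output reproduces the observed 0.

N4 inverted output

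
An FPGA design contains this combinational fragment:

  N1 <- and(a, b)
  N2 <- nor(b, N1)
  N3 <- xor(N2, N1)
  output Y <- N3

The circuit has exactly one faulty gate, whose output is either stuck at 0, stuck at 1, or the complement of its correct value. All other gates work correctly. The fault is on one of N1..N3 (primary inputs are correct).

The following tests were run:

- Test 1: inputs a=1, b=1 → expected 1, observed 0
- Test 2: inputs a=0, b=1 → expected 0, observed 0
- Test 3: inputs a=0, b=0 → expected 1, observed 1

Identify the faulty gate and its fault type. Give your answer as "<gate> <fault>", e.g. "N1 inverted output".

N1 stuck-at-0

Fault-free values for test 1 (a=1, b=1): N1=1, N2=0, N3=1, giving Y=1. Observed 0.
Test 1: faults giving observed 0 are {N1 stuck-at-0, N1 inverted output, N2 stuck-at-1, N2 inverted output, N3 stuck-at-0, N3 inverted output}.
Test 2 (a=0, b=1): fault-free N1=0, N2=0, N3=0 → 0; observed 0. Eliminates N1 inverted output, N2 stuck-at-1, N2 inverted output, N3 inverted output.
Test 3 (a=0, b=0): fault-free N1=0, N2=1, N3=1 → 1; observed 1. Eliminates N3 stuck-at-0.
Only N1 stuck-at-0 is consistent with every test.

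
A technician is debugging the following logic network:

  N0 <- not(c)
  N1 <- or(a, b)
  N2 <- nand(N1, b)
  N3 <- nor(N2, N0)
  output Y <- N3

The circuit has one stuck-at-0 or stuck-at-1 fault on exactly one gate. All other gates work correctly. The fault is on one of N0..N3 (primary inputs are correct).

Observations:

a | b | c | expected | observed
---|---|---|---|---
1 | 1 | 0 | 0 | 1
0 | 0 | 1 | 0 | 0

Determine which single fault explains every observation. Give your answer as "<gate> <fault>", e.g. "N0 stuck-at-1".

Fault-free values for test 1 (a=1, b=1, c=0): N0=1, N1=1, N2=0, N3=0, giving Y=0. Observed 1.
Test 1: faults giving observed 1 are {N0 stuck-at-0, N3 stuck-at-1}.
Test 2 (a=0, b=0, c=1): fault-free N0=0, N1=0, N2=1, N3=0 → 0; observed 0. Eliminates N3 stuck-at-1.
Only N0 stuck-at-0 is consistent with every test.

N0 stuck-at-0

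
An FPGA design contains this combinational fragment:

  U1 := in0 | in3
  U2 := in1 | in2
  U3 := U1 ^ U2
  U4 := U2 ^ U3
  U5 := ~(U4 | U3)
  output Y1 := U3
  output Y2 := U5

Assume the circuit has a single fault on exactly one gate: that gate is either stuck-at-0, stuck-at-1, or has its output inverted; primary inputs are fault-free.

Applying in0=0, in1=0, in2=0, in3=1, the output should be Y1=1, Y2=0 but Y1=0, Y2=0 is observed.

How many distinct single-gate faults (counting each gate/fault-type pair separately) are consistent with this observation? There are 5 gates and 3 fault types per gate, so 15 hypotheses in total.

2

Fault-free: U1=1, U2=0, U3=1, U4=1, U5=0 → Y1=1, Y2=0. Observed Y1=0, Y2=0.
  U1: none of the 3 fault types match ✗
  U2: stuck-at-1, inverted output ✓; others ✗
  U3: none of the 3 fault types match ✗
  U4: none of the 3 fault types match ✗
  U5: none of the 3 fault types match ✗
Consistent faults: {U2 stuck-at-1, U2 inverted output} — 2 in all.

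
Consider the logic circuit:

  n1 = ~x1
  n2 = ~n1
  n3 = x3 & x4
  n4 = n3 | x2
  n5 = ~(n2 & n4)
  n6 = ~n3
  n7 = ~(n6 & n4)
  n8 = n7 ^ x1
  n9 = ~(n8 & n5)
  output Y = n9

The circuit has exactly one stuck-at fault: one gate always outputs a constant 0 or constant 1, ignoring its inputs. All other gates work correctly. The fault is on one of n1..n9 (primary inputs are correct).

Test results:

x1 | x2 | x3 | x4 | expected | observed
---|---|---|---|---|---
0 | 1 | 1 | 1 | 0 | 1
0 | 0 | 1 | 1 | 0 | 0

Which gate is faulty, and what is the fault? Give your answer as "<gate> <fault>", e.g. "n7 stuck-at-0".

n3 stuck-at-0

Fault-free values for test 1 (x1=0, x2=1, x3=1, x4=1): n1=1, n2=0, n3=1, n4=1, n5=1, n6=0, n7=1, n8=1, n9=0, giving Y=0. Observed 1.
Test 1: faults giving observed 1 are {n1 stuck-at-0, n2 stuck-at-1, n3 stuck-at-0, n5 stuck-at-0, n6 stuck-at-1, n7 stuck-at-0, n8 stuck-at-0, n9 stuck-at-1}.
Test 2 (x1=0, x2=0, x3=1, x4=1): fault-free n1=1, n2=0, n3=1, n4=1, n5=1, n6=0, n7=1, n8=1, n9=0 → 0; observed 0. Eliminates n1 stuck-at-0, n2 stuck-at-1, n5 stuck-at-0, n6 stuck-at-1, n7 stuck-at-0, n8 stuck-at-0, n9 stuck-at-1.
Only n3 stuck-at-0 is consistent with every test.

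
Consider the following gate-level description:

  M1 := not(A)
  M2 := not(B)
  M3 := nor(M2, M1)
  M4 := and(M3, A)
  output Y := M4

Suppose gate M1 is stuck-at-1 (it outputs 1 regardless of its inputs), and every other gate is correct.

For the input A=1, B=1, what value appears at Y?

0

Propagate with M1 forced: M1=1 [stuck-at-1], M2=0, M3=0, M4=0.
So Y = 0. (Without the fault it would be 1.)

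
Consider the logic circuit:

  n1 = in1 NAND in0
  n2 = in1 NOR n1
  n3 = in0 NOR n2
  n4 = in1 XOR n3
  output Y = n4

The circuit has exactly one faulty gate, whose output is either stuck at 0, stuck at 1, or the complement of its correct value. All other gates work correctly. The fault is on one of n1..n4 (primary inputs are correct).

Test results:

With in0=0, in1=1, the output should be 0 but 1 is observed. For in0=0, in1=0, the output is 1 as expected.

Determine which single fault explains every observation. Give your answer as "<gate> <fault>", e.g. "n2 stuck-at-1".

n4 stuck-at-1

Fault-free values for test 1 (in0=0, in1=1): n1=1, n2=0, n3=1, n4=0, giving Y=0. Observed 1.
Test 1: faults giving observed 1 are {n2 stuck-at-1, n2 inverted output, n3 stuck-at-0, n3 inverted output, n4 stuck-at-1, n4 inverted output}.
Test 2 (in0=0, in1=0): fault-free n1=1, n2=0, n3=1, n4=1 → 1; observed 1. Eliminates n2 stuck-at-1, n2 inverted output, n3 stuck-at-0, n3 inverted output, n4 inverted output.
Only n4 stuck-at-1 is consistent with every test.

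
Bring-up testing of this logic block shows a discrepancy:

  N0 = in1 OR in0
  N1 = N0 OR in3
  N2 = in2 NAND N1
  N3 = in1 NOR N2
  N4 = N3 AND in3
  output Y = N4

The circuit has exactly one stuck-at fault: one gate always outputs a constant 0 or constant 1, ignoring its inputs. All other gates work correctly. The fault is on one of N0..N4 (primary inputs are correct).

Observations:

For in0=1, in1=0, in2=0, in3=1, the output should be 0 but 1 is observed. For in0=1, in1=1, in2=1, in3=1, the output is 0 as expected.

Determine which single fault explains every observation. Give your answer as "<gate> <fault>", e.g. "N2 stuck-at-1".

N2 stuck-at-0

Fault-free values for test 1 (in0=1, in1=0, in2=0, in3=1): N0=1, N1=1, N2=1, N3=0, N4=0, giving Y=0. Observed 1.
Test 1: faults giving observed 1 are {N2 stuck-at-0, N3 stuck-at-1, N4 stuck-at-1}.
Test 2 (in0=1, in1=1, in2=1, in3=1): fault-free N0=1, N1=1, N2=0, N3=0, N4=0 → 0; observed 0. Eliminates N3 stuck-at-1, N4 stuck-at-1.
Only N2 stuck-at-0 is consistent with every test.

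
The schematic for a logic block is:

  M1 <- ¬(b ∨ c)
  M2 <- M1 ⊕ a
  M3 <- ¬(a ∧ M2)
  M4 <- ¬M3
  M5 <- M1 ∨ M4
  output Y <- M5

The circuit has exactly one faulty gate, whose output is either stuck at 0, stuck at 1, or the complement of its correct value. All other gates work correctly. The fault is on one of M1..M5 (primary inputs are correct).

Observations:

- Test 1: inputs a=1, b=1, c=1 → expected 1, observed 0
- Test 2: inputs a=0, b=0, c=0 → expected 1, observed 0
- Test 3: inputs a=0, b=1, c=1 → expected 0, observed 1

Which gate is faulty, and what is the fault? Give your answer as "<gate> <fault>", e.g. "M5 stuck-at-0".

M5 inverted output

Fault-free values for test 1 (a=1, b=1, c=1): M1=0, M2=1, M3=0, M4=1, M5=1, giving Y=1. Observed 0.
Test 1: faults giving observed 0 are {M2 stuck-at-0, M2 inverted output, M3 stuck-at-1, M3 inverted output, M4 stuck-at-0, M4 inverted output, M5 stuck-at-0, M5 inverted output}.
Test 2 (a=0, b=0, c=0): fault-free M1=1, M2=1, M3=1, M4=0, M5=1 → 1; observed 0. Eliminates M2 stuck-at-0, M2 inverted output, M3 stuck-at-1, M3 inverted output, M4 stuck-at-0, M4 inverted output.
Test 3 (a=0, b=1, c=1): fault-free M1=0, M2=0, M3=1, M4=0, M5=0 → 0; observed 1. Eliminates M5 stuck-at-0.
Only M5 inverted output is consistent with every test.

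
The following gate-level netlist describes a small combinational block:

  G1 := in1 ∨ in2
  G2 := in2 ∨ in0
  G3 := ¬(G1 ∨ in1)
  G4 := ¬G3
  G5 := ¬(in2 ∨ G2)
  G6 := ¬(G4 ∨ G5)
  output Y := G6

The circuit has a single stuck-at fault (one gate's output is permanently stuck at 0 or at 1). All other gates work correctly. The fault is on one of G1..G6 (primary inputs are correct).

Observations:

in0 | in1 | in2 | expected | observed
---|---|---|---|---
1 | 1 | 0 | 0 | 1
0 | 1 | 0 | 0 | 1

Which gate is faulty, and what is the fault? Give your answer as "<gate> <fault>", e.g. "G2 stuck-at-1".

Fault-free values for test 1 (in0=1, in1=1, in2=0): G1=1, G2=1, G3=0, G4=1, G5=0, G6=0, giving Y=0. Observed 1.
Test 1: faults giving observed 1 are {G3 stuck-at-1, G4 stuck-at-0, G6 stuck-at-1}.
Test 2 (in0=0, in1=1, in2=0): fault-free G1=1, G2=0, G3=0, G4=1, G5=1, G6=0 → 0; observed 1. Eliminates G3 stuck-at-1, G4 stuck-at-0.
Only G6 stuck-at-1 is consistent with every test.

G6 stuck-at-1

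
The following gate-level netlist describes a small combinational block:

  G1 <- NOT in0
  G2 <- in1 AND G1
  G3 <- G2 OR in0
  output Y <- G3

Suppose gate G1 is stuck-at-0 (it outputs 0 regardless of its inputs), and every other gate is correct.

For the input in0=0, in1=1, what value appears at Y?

0

Propagate with G1 forced: G1=0 [stuck-at-0], G2=0, G3=0.
So Y = 0. (Without the fault it would be 1.)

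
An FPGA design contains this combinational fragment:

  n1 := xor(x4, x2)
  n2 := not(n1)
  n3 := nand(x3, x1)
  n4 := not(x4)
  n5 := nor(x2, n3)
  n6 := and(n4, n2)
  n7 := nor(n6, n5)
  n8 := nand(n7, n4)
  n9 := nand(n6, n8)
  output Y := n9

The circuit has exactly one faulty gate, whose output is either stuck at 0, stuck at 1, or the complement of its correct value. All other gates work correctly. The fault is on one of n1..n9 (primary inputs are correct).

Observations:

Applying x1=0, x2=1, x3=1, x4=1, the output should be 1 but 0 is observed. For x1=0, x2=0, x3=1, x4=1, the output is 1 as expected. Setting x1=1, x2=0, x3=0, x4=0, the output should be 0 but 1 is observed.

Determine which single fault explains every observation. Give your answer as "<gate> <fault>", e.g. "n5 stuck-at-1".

Fault-free values for test 1 (x1=0, x2=1, x3=1, x4=1): n1=0, n2=1, n3=1, n4=0, n5=0, n6=0, n7=1, n8=1, n9=1, giving Y=1. Observed 0.
Test 1: faults giving observed 0 are {n4 stuck-at-1, n4 inverted output, n6 stuck-at-1, n6 inverted output, n9 stuck-at-0, n9 inverted output}.
Test 2 (x1=0, x2=0, x3=1, x4=1): fault-free n1=1, n2=0, n3=1, n4=0, n5=0, n6=0, n7=1, n8=1, n9=1 → 1; observed 1. Eliminates n6 stuck-at-1, n6 inverted output, n9 stuck-at-0, n9 inverted output.
Test 3 (x1=1, x2=0, x3=0, x4=0): fault-free n1=0, n2=1, n3=1, n4=1, n5=0, n6=1, n7=0, n8=1, n9=0 → 0; observed 1. Eliminates n4 stuck-at-1.
Only n4 inverted output is consistent with every test.

n4 inverted output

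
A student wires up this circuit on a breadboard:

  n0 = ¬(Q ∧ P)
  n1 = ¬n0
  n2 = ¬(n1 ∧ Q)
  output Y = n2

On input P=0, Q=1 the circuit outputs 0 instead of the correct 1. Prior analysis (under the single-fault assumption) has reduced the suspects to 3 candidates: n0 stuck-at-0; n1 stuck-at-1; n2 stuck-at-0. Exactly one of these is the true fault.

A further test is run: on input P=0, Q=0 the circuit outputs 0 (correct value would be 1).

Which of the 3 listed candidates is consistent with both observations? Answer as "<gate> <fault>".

n2 stuck-at-0

Evaluate each candidate on input P=0, Q=0:
  n0 stuck-at-0: n0=0 [stuck-at-0], n1=1, n2=1 → 1 — eliminated
  n1 stuck-at-1: n0=1, n1=1 [stuck-at-1], n2=1 → 1 — eliminated
  n2 stuck-at-0: n0=1, n1=0, n2=0 [stuck-at-0] → 0 — matches
Only n2 stuck-at-0 reproduces the observed 0.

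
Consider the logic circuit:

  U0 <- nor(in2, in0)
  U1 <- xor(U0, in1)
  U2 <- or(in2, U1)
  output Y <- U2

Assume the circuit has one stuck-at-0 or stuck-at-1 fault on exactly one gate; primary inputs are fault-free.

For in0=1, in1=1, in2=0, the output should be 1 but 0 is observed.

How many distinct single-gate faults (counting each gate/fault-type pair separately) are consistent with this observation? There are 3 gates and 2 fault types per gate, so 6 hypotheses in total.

Fault-free: U0=0, U1=1, U2=1 → 1. Observed 0.
  U0 stuck-at-0: output 1 ✗
  U0 stuck-at-1: output 0 ✓
  U1 stuck-at-0: output 0 ✓
  U1 stuck-at-1: output 1 ✗
  U2 stuck-at-0: output 0 ✓
  U2 stuck-at-1: output 1 ✗
Consistent faults: {U0 stuck-at-1, U1 stuck-at-0, U2 stuck-at-0} — 3 in all.

3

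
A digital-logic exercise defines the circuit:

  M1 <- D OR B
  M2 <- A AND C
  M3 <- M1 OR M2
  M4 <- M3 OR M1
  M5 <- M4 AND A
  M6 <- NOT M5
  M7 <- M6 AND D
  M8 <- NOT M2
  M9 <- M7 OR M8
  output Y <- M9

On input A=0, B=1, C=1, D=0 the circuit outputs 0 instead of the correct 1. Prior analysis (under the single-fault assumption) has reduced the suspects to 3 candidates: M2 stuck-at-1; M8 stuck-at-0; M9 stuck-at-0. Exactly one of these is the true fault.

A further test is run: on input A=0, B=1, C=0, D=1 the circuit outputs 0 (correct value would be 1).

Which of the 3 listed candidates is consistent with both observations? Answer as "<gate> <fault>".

Evaluate each candidate on input A=0, B=1, C=0, D=1:
  M2 stuck-at-1: M1=1, M2=1 [stuck-at-1], M3=1, M4=1, M5=0, M6=1, M7=1, M8=0, M9=1 → 1 — eliminated
  M8 stuck-at-0: M1=1, M2=0, M3=1, M4=1, M5=0, M6=1, M7=1, M8=0 [stuck-at-0], M9=1 → 1 — eliminated
  M9 stuck-at-0: M1=1, M2=0, M3=1, M4=1, M5=0, M6=1, M7=1, M8=1, M9=0 [stuck-at-0] → 0 — matches
Only M9 stuck-at-0 reproduces the observed 0.

M9 stuck-at-0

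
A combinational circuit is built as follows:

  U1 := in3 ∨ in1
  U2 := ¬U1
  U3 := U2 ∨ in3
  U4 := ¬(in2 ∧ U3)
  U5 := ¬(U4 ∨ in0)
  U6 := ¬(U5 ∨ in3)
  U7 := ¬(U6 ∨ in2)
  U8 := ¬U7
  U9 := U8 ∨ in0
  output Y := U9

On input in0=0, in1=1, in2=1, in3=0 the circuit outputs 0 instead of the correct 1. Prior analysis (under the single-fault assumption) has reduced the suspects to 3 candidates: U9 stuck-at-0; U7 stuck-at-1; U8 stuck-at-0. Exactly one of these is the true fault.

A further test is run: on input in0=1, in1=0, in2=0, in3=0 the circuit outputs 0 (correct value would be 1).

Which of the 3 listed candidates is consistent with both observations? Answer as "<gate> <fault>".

U9 stuck-at-0

Evaluate each candidate on input in0=1, in1=0, in2=0, in3=0:
  U9 stuck-at-0: U1=0, U2=1, U3=1, U4=1, U5=0, U6=1, U7=0, U8=1, U9=0 [stuck-at-0] → 0 — matches
  U7 stuck-at-1: U1=0, U2=1, U3=1, U4=1, U5=0, U6=1, U7=1 [stuck-at-1], U8=0, U9=1 → 1 — eliminated
  U8 stuck-at-0: U1=0, U2=1, U3=1, U4=1, U5=0, U6=1, U7=0, U8=0 [stuck-at-0], U9=1 → 1 — eliminated
Only U9 stuck-at-0 reproduces the observed 0.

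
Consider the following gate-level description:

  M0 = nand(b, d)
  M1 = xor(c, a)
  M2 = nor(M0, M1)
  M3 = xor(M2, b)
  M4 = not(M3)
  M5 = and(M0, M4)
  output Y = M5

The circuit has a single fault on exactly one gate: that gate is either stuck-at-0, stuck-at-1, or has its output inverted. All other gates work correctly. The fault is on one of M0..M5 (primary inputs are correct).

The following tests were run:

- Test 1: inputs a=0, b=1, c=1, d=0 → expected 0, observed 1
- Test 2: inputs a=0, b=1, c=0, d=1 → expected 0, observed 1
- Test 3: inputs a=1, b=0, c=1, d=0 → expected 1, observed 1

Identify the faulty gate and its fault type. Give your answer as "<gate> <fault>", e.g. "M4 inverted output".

M5 stuck-at-1

Fault-free values for test 1 (a=0, b=1, c=1, d=0): M0=1, M1=1, M2=0, M3=1, M4=0, M5=0, giving Y=0. Observed 1.
Test 1: faults giving observed 1 are {M2 stuck-at-1, M2 inverted output, M3 stuck-at-0, M3 inverted output, M4 stuck-at-1, M4 inverted output, M5 stuck-at-1, M5 inverted output}.
Test 2 (a=0, b=1, c=0, d=1): fault-free M0=0, M1=0, M2=1, M3=0, M4=1, M5=0 → 0; observed 1. Eliminates M2 stuck-at-1, M2 inverted output, M3 stuck-at-0, M3 inverted output, M4 stuck-at-1, M4 inverted output.
Test 3 (a=1, b=0, c=1, d=0): fault-free M0=1, M1=0, M2=0, M3=0, M4=1, M5=1 → 1; observed 1. Eliminates M5 inverted output.
Only M5 stuck-at-1 is consistent with every test.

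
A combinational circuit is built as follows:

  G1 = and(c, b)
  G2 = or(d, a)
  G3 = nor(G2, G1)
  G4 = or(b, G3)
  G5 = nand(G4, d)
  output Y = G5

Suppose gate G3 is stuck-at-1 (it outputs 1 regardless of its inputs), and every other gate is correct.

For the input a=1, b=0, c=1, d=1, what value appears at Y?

Propagate with G3 forced: G1=0, G2=1, G3=1 [stuck-at-1], G4=1, G5=0.
So Y = 0. (Without the fault it would be 1.)

0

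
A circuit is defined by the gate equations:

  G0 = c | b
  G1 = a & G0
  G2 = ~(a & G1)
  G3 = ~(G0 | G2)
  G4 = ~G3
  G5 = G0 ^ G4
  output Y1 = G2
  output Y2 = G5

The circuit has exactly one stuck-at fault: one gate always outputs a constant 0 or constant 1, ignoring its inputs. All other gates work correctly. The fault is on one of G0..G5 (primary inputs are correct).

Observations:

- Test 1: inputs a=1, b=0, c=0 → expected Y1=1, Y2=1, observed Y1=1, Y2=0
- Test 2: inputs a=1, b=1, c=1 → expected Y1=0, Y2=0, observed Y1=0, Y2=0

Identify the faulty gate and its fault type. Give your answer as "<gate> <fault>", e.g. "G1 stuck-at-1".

G5 stuck-at-0

Fault-free values for test 1 (a=1, b=0, c=0): G0=0, G1=0, G2=1, G3=0, G4=1, G5=1, giving Y1=1, Y2=1. Observed Y1=1, Y2=0.
Test 1: faults giving observed Y1=1, Y2=0 are {G3 stuck-at-1, G4 stuck-at-0, G5 stuck-at-0}.
Test 2 (a=1, b=1, c=1): fault-free G0=1, G1=1, G2=0, G3=0, G4=1, G5=0 → Y1=0, Y2=0; observed Y1=0, Y2=0. Eliminates G3 stuck-at-1, G4 stuck-at-0.
Only G5 stuck-at-0 is consistent with every test.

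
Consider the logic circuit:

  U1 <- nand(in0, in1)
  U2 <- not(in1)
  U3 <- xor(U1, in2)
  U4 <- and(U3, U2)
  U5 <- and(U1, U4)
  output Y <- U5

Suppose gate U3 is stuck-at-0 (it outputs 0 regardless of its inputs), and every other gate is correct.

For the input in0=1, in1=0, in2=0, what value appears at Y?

0

Propagate with U3 forced: U1=1, U2=1, U3=0 [stuck-at-0], U4=0, U5=0.
So Y = 0. (Without the fault it would be 1.)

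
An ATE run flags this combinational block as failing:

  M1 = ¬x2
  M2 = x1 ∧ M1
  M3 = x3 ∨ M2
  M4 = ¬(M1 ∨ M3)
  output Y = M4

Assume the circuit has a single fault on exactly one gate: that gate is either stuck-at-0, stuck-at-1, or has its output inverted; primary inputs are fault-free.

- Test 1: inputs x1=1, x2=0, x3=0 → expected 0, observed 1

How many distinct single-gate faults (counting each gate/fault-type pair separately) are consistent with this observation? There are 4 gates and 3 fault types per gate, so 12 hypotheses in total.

Fault-free: M1=1, M2=1, M3=1, M4=0 → 0. Observed 1.
  M1 stuck-at-0: output 1 ✓
  M1 stuck-at-1: output 0 ✗
  M1 inverted output: output 1 ✓
  M2 stuck-at-0: output 0 ✗
  M2 stuck-at-1: output 0 ✗
  M2 inverted output: output 0 ✗
  M3 stuck-at-0: output 0 ✗
  M3 stuck-at-1: output 0 ✗
  M3 inverted output: output 0 ✗
  M4 stuck-at-0: output 0 ✗
  M4 stuck-at-1: output 1 ✓
  M4 inverted output: output 1 ✓
Consistent faults: {M1 stuck-at-0, M1 inverted output, M4 stuck-at-1, M4 inverted output} — 4 in all.

4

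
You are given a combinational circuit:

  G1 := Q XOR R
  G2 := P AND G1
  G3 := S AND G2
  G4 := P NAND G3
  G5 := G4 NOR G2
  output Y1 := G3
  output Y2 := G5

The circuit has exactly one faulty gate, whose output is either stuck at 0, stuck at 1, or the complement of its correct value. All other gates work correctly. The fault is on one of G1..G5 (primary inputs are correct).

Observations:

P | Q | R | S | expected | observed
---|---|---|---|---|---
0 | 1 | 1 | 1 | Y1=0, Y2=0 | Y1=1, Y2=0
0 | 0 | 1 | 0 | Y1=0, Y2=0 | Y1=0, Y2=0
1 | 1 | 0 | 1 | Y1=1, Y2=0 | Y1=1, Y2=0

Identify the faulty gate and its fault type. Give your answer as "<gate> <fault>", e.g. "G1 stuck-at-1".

Fault-free values for test 1 (P=0, Q=1, R=1, S=1): G1=0, G2=0, G3=0, G4=1, G5=0, giving Y1=0, Y2=0. Observed Y1=1, Y2=0.
Test 1: faults giving observed Y1=1, Y2=0 are {G2 stuck-at-1, G2 inverted output, G3 stuck-at-1, G3 inverted output}.
Test 2 (P=0, Q=0, R=1, S=0): fault-free G1=1, G2=0, G3=0, G4=1, G5=0 → Y1=0, Y2=0; observed Y1=0, Y2=0. Eliminates G3 stuck-at-1, G3 inverted output.
Test 3 (P=1, Q=1, R=0, S=1): fault-free G1=1, G2=1, G3=1, G4=0, G5=0 → Y1=1, Y2=0; observed Y1=1, Y2=0. Eliminates G2 inverted output.
Only G2 stuck-at-1 is consistent with every test.

G2 stuck-at-1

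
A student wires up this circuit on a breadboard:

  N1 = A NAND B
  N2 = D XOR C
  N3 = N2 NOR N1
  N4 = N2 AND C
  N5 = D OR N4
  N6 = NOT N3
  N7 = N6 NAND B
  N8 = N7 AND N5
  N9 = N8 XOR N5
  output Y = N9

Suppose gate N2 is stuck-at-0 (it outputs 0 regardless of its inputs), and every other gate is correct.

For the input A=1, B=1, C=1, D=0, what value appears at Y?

Propagate with N2 forced: N1=0, N2=0 [stuck-at-0], N3=1, N4=0, N5=0, N6=0, N7=1, N8=0, N9=0.
So Y = 0. (Without the fault it would be 1.)

0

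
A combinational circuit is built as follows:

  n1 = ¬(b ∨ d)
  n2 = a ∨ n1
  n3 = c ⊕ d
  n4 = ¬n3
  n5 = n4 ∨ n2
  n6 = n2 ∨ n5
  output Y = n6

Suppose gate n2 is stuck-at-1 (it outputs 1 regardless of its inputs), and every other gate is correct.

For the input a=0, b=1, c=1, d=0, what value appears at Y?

1

Propagate with n2 forced: n1=0, n2=1 [stuck-at-1], n3=1, n4=0, n5=1, n6=1.
So Y = 1. (Without the fault it would be 0.)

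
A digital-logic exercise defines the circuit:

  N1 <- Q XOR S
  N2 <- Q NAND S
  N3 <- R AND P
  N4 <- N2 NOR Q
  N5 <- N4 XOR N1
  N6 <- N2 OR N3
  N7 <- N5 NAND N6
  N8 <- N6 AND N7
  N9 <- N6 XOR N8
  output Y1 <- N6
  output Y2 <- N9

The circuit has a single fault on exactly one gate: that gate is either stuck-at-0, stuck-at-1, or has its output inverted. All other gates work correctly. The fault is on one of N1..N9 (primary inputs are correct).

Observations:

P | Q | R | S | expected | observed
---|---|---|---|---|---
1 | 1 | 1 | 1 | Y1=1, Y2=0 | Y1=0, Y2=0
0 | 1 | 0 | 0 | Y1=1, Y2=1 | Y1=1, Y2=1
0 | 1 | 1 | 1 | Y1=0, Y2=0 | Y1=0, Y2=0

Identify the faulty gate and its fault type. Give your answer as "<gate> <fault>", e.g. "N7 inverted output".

N3 stuck-at-0

Fault-free values for test 1 (P=1, Q=1, R=1, S=1): N1=0, N2=0, N3=1, N4=0, N5=0, N6=1, N7=1, N8=1, N9=0, giving Y1=1, Y2=0. Observed Y1=0, Y2=0.
Test 1: faults giving observed Y1=0, Y2=0 are {N3 stuck-at-0, N3 inverted output, N6 stuck-at-0, N6 inverted output}.
Test 2 (P=0, Q=1, R=0, S=0): fault-free N1=1, N2=1, N3=0, N4=0, N5=1, N6=1, N7=0, N8=0, N9=1 → Y1=1, Y2=1; observed Y1=1, Y2=1. Eliminates N6 stuck-at-0, N6 inverted output.
Test 3 (P=0, Q=1, R=1, S=1): fault-free N1=0, N2=0, N3=0, N4=0, N5=0, N6=0, N7=1, N8=0, N9=0 → Y1=0, Y2=0; observed Y1=0, Y2=0. Eliminates N3 inverted output.
Only N3 stuck-at-0 is consistent with every test.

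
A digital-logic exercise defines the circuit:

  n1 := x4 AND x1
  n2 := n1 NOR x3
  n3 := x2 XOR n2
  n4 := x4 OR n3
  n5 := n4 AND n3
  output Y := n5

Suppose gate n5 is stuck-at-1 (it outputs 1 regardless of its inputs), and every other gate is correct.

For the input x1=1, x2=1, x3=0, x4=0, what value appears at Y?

Propagate with n5 forced: n1=0, n2=1, n3=0, n4=0, n5=1 [stuck-at-1].
So Y = 1. (Without the fault it would be 0.)

1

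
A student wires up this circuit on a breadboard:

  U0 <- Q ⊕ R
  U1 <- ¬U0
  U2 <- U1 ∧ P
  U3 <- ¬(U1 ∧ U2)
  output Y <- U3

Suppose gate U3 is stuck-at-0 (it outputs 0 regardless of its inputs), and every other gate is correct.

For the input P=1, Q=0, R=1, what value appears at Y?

Propagate with U3 forced: U0=1, U1=0, U2=0, U3=0 [stuck-at-0].
So Y = 0. (Without the fault it would be 1.)

0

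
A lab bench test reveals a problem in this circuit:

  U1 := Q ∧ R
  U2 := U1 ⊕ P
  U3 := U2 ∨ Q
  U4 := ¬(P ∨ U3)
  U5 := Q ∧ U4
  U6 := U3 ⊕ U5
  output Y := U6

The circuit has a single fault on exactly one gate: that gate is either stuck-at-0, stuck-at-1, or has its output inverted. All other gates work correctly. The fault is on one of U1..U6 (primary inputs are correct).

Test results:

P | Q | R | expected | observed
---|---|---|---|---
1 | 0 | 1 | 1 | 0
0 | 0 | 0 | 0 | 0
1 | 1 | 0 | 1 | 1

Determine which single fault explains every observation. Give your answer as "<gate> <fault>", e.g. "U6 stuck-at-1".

U2 stuck-at-0

Fault-free values for test 1 (P=1, Q=0, R=1): U1=0, U2=1, U3=1, U4=0, U5=0, U6=1, giving Y=1. Observed 0.
Test 1: faults giving observed 0 are {U1 stuck-at-1, U1 inverted output, U2 stuck-at-0, U2 inverted output, U3 stuck-at-0, U3 inverted output, U5 stuck-at-1, U5 inverted output, U6 stuck-at-0, U6 inverted output}.
Test 2 (P=0, Q=0, R=0): fault-free U1=0, U2=0, U3=0, U4=1, U5=0, U6=0 → 0; observed 0. Eliminates U1 stuck-at-1, U1 inverted output, U2 inverted output, U3 inverted output, U5 stuck-at-1, U5 inverted output, U6 inverted output.
Test 3 (P=1, Q=1, R=0): fault-free U1=0, U2=1, U3=1, U4=0, U5=0, U6=1 → 1; observed 1. Eliminates U3 stuck-at-0, U6 stuck-at-0.
Only U2 stuck-at-0 is consistent with every test.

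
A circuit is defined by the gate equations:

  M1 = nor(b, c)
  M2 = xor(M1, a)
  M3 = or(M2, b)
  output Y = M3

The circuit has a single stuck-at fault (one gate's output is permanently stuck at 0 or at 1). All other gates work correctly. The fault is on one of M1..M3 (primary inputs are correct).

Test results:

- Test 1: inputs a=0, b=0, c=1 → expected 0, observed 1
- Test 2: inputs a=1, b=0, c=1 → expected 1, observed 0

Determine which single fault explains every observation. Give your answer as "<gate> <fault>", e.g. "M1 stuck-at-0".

Fault-free values for test 1 (a=0, b=0, c=1): M1=0, M2=0, M3=0, giving Y=0. Observed 1.
Test 1: faults giving observed 1 are {M1 stuck-at-1, M2 stuck-at-1, M3 stuck-at-1}.
Test 2 (a=1, b=0, c=1): fault-free M1=0, M2=1, M3=1 → 1; observed 0. Eliminates M2 stuck-at-1, M3 stuck-at-1.
Only M1 stuck-at-1 is consistent with every test.

M1 stuck-at-1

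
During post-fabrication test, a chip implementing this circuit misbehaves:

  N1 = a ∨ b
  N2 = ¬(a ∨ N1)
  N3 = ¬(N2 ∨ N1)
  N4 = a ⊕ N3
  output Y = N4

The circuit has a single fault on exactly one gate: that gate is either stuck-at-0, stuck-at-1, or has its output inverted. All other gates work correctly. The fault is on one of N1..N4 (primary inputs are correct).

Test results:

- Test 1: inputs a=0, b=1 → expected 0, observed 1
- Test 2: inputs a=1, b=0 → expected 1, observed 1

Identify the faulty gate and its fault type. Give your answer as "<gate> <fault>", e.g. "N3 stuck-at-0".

Fault-free values for test 1 (a=0, b=1): N1=1, N2=0, N3=0, N4=0, giving Y=0. Observed 1.
Test 1: faults giving observed 1 are {N3 stuck-at-1, N3 inverted output, N4 stuck-at-1, N4 inverted output}.
Test 2 (a=1, b=0): fault-free N1=1, N2=0, N3=0, N4=1 → 1; observed 1. Eliminates N3 stuck-at-1, N3 inverted output, N4 inverted output.
Only N4 stuck-at-1 is consistent with every test.

N4 stuck-at-1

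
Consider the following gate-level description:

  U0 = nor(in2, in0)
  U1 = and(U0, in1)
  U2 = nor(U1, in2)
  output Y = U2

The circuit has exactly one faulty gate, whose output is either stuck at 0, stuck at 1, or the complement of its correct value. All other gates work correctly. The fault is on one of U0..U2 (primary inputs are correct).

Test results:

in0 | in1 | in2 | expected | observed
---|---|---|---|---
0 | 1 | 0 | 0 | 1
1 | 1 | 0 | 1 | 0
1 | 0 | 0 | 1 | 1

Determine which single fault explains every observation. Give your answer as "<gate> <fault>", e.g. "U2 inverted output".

U0 inverted output

Fault-free values for test 1 (in0=0, in1=1, in2=0): U0=1, U1=1, U2=0, giving Y=0. Observed 1.
Test 1: faults giving observed 1 are {U0 stuck-at-0, U0 inverted output, U1 stuck-at-0, U1 inverted output, U2 stuck-at-1, U2 inverted output}.
Test 2 (in0=1, in1=1, in2=0): fault-free U0=0, U1=0, U2=1 → 1; observed 0. Eliminates U0 stuck-at-0, U1 stuck-at-0, U2 stuck-at-1.
Test 3 (in0=1, in1=0, in2=0): fault-free U0=0, U1=0, U2=1 → 1; observed 1. Eliminates U1 inverted output, U2 inverted output.
Only U0 inverted output is consistent with every test.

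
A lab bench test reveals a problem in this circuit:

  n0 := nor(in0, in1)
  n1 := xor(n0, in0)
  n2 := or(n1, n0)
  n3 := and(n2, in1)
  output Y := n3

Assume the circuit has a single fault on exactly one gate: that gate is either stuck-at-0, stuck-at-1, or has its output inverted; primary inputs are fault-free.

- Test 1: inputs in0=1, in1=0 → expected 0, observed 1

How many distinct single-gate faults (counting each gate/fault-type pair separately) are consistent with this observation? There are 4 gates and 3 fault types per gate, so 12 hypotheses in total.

2

Fault-free: n0=0, n1=1, n2=1, n3=0 → 0. Observed 1.
  n0 stuck-at-0: output 0 ✗
  n0 stuck-at-1: output 0 ✗
  n0 inverted output: output 0 ✗
  n1 stuck-at-0: output 0 ✗
  n1 stuck-at-1: output 0 ✗
  n1 inverted output: output 0 ✗
  n2 stuck-at-0: output 0 ✗
  n2 stuck-at-1: output 0 ✗
  n2 inverted output: output 0 ✗
  n3 stuck-at-0: output 0 ✗
  n3 stuck-at-1: output 1 ✓
  n3 inverted output: output 1 ✓
Consistent faults: {n3 stuck-at-1, n3 inverted output} — 2 in all.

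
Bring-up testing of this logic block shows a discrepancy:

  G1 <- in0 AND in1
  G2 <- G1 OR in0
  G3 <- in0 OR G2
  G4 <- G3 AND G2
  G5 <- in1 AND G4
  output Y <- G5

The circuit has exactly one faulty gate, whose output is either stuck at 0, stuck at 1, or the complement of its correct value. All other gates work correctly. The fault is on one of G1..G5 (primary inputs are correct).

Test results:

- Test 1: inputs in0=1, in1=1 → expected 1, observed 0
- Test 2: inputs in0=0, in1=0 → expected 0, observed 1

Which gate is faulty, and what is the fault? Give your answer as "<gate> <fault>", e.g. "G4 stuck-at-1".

G5 inverted output

Fault-free values for test 1 (in0=1, in1=1): G1=1, G2=1, G3=1, G4=1, G5=1, giving Y=1. Observed 0.
Test 1: faults giving observed 0 are {G2 stuck-at-0, G2 inverted output, G3 stuck-at-0, G3 inverted output, G4 stuck-at-0, G4 inverted output, G5 stuck-at-0, G5 inverted output}.
Test 2 (in0=0, in1=0): fault-free G1=0, G2=0, G3=0, G4=0, G5=0 → 0; observed 1. Eliminates G2 stuck-at-0, G2 inverted output, G3 stuck-at-0, G3 inverted output, G4 stuck-at-0, G4 inverted output, G5 stuck-at-0.
Only G5 inverted output is consistent with every test.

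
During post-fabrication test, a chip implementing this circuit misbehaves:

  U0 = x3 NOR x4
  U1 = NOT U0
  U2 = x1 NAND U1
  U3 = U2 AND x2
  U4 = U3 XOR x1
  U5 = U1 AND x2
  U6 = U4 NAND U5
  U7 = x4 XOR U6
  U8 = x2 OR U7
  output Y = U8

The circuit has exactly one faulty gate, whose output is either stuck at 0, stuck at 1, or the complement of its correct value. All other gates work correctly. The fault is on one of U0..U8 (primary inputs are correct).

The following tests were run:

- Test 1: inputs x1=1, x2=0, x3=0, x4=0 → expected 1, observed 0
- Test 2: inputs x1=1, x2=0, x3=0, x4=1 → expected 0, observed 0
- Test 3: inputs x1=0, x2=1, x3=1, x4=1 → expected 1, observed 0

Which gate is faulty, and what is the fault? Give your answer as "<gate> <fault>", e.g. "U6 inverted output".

U8 stuck-at-0

Fault-free values for test 1 (x1=1, x2=0, x3=0, x4=0): U0=1, U1=0, U2=1, U3=0, U4=1, U5=0, U6=1, U7=1, U8=1, giving Y=1. Observed 0.
Test 1: faults giving observed 0 are {U5 stuck-at-1, U5 inverted output, U6 stuck-at-0, U6 inverted output, U7 stuck-at-0, U7 inverted output, U8 stuck-at-0, U8 inverted output}.
Test 2 (x1=1, x2=0, x3=0, x4=1): fault-free U0=0, U1=1, U2=0, U3=0, U4=1, U5=0, U6=1, U7=0, U8=0 → 0; observed 0. Eliminates U5 stuck-at-1, U5 inverted output, U6 stuck-at-0, U6 inverted output, U7 inverted output, U8 inverted output.
Test 3 (x1=0, x2=1, x3=1, x4=1): fault-free U0=0, U1=1, U2=1, U3=1, U4=1, U5=1, U6=0, U7=1, U8=1 → 1; observed 0. Eliminates U7 stuck-at-0.
Only U8 stuck-at-0 is consistent with every test.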